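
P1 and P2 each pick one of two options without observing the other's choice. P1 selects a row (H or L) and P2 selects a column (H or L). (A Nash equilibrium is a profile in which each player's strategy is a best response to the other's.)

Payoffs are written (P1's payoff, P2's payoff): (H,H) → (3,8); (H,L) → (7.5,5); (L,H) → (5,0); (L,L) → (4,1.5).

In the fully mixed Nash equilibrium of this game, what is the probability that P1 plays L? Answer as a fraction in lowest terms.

Let x be the probability that P1 plays H. In a completely mixed equilibrium, P2 must be indifferent between H and L.
P2's expected payoff from H is 8x; from L it is 5x + 1.5(1−x).
Setting these equal: 8x = 3.5x + 1.5, so x = 1/3.
Therefore P1 plays L with probability 1 − 1/3 = 2/3.

2/3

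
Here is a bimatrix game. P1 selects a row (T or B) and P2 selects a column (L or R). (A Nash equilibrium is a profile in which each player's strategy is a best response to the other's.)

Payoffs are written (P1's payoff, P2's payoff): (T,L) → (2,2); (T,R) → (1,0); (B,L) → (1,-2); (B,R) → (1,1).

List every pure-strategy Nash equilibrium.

(T, L) and (B, R)

(T, L): P1 gets 2 ≥ 1 from B, and P2 gets 2 ≥ 0 from R — Nash equilibrium.
(T, R): P2 prefers L (2 > 0) — not an equilibrium.
(B, L): P1 prefers T (2 > 1); P2 prefers R (1 > -2) — not an equilibrium.
(B, R): P1 gets 1 ≥ 1 from T, and P2 gets 1 ≥ -2 from L — Nash equilibrium.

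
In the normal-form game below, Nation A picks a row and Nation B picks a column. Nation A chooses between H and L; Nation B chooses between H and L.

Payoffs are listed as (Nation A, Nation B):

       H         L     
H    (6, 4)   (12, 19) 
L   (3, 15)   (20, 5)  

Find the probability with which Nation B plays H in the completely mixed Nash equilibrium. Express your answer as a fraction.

Let c be the probability that Nation B plays H. In a completely mixed equilibrium, Nation A must be indifferent between H and L.
Nation A's expected payoff from H is 6c + 12(1−c); from L it is 3c + 20(1−c).
Setting these equal: −6c + 12 = −17c + 20, so c = 8/11.

8/11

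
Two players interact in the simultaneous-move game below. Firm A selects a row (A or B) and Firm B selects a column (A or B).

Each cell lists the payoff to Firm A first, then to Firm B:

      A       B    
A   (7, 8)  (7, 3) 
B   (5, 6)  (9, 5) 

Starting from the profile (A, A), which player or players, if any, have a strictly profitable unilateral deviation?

Firm A at (A, A) earns 7; deviating to B yields 5 — not better.
Firm B earns 8; deviating to B yields 3 — not better.
Neither player can strictly improve; the profile is a Nash equilibrium.

Neither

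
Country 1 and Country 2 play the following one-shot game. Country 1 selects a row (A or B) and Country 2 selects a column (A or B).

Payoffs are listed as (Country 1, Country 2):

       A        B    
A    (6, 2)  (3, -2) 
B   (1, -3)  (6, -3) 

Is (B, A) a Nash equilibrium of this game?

No

At (B, A), Country 1 earns 1; switching to A would give 6, so Country 1 would deviate.
Country 2 earns -3; switching to B would give -3, so Country 2 has no profitable deviation.
Since at least one player can profitably deviate, this is not a Nash equilibrium.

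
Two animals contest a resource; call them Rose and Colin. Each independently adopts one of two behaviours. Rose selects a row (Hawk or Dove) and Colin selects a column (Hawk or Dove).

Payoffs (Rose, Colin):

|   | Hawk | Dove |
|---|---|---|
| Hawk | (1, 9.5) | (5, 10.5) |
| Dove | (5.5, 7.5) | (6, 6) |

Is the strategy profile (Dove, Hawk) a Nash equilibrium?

At (Dove, Hawk), Rose earns 5.5; switching to Hawk would give 1, so Rose has no profitable deviation.
Colin earns 7.5; switching to Dove would give 6, so Colin has no profitable deviation.
Neither player can gain by a unilateral deviation, so this profile is a Nash equilibrium.

Yes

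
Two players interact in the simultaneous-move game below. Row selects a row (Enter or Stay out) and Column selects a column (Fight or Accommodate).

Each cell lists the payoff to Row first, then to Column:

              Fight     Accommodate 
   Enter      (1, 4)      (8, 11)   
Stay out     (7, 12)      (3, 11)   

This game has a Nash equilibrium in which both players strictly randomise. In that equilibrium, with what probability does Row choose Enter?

Let r be the probability that Row plays Enter. In a completely mixed equilibrium, Column must be indifferent between Fight and Accommodate.
Column's expected payoff from Fight is 4r + 12(1−r); from Accommodate it is 11r + 11(1−r).
Setting these equal: −8r + 12 = 11, so r = 1/8.

1/8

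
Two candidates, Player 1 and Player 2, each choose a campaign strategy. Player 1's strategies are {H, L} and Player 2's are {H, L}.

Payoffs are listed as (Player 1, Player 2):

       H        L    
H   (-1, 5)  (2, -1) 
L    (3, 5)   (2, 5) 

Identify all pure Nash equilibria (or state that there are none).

(L, H) and (L, L)

(H, H): Player 1 prefers L (3 > -1) — not an equilibrium.
(H, L): Player 2 prefers H (5 > -1) — not an equilibrium.
(L, H): Player 1 gets 3 ≥ -1 from H, and Player 2 gets 5 ≥ 5 from L — Nash equilibrium.
(L, L): Player 1 gets 2 ≥ 2 from H, and Player 2 gets 5 ≥ 5 from H — Nash equilibrium.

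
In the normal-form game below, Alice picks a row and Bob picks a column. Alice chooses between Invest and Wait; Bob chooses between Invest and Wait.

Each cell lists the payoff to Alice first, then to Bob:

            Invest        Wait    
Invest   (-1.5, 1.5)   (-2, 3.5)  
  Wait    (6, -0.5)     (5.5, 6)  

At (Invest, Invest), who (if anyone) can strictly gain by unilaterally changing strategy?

Both

Alice at (Invest, Invest) earns -1.5; deviating to Wait yields 6 — a strict improvement.
Bob earns 1.5; deviating to Wait yields 3.5 — a strict improvement.
Both Alice and Bob have strictly profitable deviations.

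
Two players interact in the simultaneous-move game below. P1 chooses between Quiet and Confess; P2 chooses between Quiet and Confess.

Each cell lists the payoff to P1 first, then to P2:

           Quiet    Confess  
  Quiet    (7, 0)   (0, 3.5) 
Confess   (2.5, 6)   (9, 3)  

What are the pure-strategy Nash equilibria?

none

(Quiet, Quiet): P2 prefers Confess (3.5 > 0) — not an equilibrium.
(Quiet, Confess): P1 prefers Confess (9 > 0) — not an equilibrium.
(Confess, Quiet): P1 prefers Quiet (7 > 2.5) — not an equilibrium.
(Confess, Confess): P2 prefers Quiet (6 > 3) — not an equilibrium.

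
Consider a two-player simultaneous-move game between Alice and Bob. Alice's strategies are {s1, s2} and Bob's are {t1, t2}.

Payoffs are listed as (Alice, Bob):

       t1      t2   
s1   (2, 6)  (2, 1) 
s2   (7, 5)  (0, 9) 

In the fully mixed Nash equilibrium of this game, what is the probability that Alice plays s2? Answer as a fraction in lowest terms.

Let x be the probability that Alice plays s1. In a completely mixed equilibrium, Bob must be indifferent between t1 and t2.
Bob's expected payoff from t1 is 6x + 5(1−x); from t2 it is x + 9(1−x).
Setting these equal: x + 5 = −8x + 9, so x = 4/9.
Therefore Alice plays s2 with probability 1 − 4/9 = 5/9.

5/9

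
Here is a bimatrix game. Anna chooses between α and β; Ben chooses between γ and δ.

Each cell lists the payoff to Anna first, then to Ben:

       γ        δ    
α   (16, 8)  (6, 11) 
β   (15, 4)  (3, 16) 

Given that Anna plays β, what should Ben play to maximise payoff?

Against β, Ben earns 4 from γ and 16 from δ.
So δ is the best response.

δ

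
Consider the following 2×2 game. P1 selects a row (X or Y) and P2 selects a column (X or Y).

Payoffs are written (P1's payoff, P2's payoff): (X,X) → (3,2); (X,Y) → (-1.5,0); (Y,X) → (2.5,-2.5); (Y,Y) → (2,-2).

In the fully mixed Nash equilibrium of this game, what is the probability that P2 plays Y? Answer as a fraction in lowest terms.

Let y be the probability that P2 plays X. In a completely mixed equilibrium, P1 must be indifferent between X and Y.
P1's expected payoff from X is 3y − 1.5(1−y); from Y it is 2.5y + 2(1−y).
Setting these equal: 4.5y − 1.5 = 0.5y + 2, so y = 7/8.
Therefore P2 plays Y with probability 1 − 7/8 = 1/8.

1/8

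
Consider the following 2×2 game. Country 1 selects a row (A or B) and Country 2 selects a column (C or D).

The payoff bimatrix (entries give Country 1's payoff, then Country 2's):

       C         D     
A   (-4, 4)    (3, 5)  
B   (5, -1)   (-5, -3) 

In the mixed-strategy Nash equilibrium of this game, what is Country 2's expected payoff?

First find p, the probability Country 1 plays A, from Country 2's indifference between C and D: 4p − (1−p) = 5p − 3(1−p), giving p = 2/3.
Since Country 2 is indifferent in equilibrium, Country 2's expected payoff equals the payoff from either column against (2/3, 1/3). Using C: 4(2/3) − (1/3) = 7/3.

7/3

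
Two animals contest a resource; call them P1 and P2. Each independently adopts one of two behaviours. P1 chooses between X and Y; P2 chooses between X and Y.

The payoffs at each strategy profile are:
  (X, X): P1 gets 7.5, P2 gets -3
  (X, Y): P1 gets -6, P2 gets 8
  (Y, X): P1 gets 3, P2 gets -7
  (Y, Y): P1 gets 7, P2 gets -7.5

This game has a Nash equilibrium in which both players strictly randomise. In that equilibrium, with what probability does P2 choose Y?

9/35

Let q be the probability that P2 plays X. In a completely mixed equilibrium, P1 must be indifferent between X and Y.
P1's expected payoff from X is 7.5q − 6(1−q); from Y it is 3q + 7(1−q).
Setting these equal: 13.5q − 6 = −4q + 7, so q = 26/35.
Therefore P2 plays Y with probability 1 − 26/35 = 9/35.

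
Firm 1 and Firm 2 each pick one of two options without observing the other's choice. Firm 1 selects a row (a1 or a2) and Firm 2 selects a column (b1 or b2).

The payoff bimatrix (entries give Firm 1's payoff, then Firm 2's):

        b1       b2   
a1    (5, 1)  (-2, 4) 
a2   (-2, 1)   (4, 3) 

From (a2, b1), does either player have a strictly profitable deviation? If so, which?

Firm 1 at (a2, b1) earns -2; deviating to a1 yields 5 — a strict improvement.
Firm 2 earns 1; deviating to b2 yields 3 — a strict improvement.
Both Firm 1 and Firm 2 have strictly profitable deviations.

Both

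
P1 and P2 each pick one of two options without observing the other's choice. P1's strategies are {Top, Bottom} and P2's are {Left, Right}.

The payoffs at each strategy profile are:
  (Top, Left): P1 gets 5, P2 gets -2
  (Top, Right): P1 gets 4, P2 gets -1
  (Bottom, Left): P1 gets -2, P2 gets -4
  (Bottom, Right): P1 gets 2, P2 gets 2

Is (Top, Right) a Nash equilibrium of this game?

At (Top, Right), P1 earns 4; switching to Bottom would give 2, so P1 has no profitable deviation.
P2 earns -1; switching to Left would give -2, so P2 has no profitable deviation.
Neither player can gain by a unilateral deviation, so this profile is a Nash equilibrium.

Yes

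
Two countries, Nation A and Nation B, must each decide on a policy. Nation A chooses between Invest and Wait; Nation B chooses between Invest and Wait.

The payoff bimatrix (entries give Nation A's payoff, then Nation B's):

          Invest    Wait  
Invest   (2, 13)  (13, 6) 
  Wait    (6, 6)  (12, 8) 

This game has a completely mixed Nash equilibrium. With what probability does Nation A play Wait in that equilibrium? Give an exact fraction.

7/9

Let x be the probability that Nation A plays Invest. In a completely mixed equilibrium, Nation B must be indifferent between Invest and Wait.
Nation B's expected payoff from Invest is 13x + 6(1−x); from Wait it is 6x + 8(1−x).
Setting these equal: 7x + 6 = −2x + 8, so x = 2/9.
Therefore Nation A plays Wait with probability 1 − 2/9 = 7/9.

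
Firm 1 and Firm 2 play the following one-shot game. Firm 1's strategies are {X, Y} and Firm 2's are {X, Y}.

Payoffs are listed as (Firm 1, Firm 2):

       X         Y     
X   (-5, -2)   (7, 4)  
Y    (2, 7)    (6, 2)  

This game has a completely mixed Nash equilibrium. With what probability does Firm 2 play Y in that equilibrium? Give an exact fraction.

Let y be the probability that Firm 2 plays X. In a completely mixed equilibrium, Firm 1 must be indifferent between X and Y.
Firm 1's expected payoff from X is −5y + 7(1−y); from Y it is 2y + 6(1−y).
Setting these equal: −12y + 7 = −4y + 6, so y = 1/8.
Therefore Firm 2 plays Y with probability 1 − 1/8 = 7/8.

7/8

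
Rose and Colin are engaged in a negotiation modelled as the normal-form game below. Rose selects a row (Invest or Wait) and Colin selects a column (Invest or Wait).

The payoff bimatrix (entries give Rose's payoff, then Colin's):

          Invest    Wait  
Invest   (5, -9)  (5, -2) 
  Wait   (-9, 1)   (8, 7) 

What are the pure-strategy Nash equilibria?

(Invest, Invest): Colin prefers Wait (-2 > -9) — not an equilibrium.
(Invest, Wait): Rose prefers Wait (8 > 5) — not an equilibrium.
(Wait, Invest): Rose prefers Invest (5 > -9); Colin prefers Wait (7 > 1) — not an equilibrium.
(Wait, Wait): Rose gets 8 ≥ 5 from Invest, and Colin gets 7 ≥ 1 from Invest — Nash equilibrium.

(Wait, Wait)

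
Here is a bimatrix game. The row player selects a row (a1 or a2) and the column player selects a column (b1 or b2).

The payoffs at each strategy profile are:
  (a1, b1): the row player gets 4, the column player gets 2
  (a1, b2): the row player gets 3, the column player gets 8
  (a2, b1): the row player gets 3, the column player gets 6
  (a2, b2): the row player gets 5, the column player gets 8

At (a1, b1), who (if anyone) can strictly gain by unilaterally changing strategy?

The row player at (a1, b1) earns 4; deviating to a2 yields 3 — not better.
The column player earns 2; deviating to b2 yields 8 — a strict improvement.
Only the column player has a strictly profitable deviation.

The column player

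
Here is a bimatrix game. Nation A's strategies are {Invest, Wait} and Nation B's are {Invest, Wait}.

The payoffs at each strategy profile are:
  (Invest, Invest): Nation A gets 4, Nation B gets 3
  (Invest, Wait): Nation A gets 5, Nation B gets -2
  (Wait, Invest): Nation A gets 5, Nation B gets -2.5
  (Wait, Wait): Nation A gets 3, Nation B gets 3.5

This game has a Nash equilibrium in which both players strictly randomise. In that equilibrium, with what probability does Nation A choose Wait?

Let r be the probability that Nation A plays Invest. In a completely mixed equilibrium, Nation B must be indifferent between Invest and Wait.
Nation B's expected payoff from Invest is 3r − 2.5(1−r); from Wait it is −2r + 3.5(1−r).
Setting these equal: 5.5r − 2.5 = −5.5r + 3.5, so r = 6/11.
Therefore Nation A plays Wait with probability 1 − 6/11 = 5/11.

5/11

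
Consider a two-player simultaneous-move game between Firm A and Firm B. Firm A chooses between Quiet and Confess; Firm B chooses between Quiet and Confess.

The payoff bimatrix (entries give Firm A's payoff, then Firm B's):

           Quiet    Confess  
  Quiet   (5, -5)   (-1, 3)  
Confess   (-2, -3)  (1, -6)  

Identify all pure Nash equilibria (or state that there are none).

(Quiet, Quiet): Firm B prefers Confess (3 > -5) — not an equilibrium.
(Quiet, Confess): Firm A prefers Confess (1 > -1) — not an equilibrium.
(Confess, Quiet): Firm A prefers Quiet (5 > -2) — not an equilibrium.
(Confess, Confess): Firm B prefers Quiet (-3 > -6) — not an equilibrium.

none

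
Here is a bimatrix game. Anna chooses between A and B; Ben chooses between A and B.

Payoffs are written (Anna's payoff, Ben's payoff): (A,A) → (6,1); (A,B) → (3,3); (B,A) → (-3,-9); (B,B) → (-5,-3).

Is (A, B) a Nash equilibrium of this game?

Yes

At (A, B), Anna earns 3; switching to B would give -5, so Anna has no profitable deviation.
Ben earns 3; switching to A would give 1, so Ben has no profitable deviation.
Neither player can gain by a unilateral deviation, so this profile is a Nash equilibrium.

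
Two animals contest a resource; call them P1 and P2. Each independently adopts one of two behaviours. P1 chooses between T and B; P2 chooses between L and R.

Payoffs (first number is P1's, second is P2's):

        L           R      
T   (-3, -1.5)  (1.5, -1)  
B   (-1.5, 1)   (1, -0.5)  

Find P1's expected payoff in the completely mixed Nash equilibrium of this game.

First find y, the probability P2 plays L, from P1's indifference between T and B: −3y + 1.5(1−y) = −1.5y + (1−y), giving y = 1/4.
Since P1 is indifferent in equilibrium, P1's expected payoff equals the payoff from either row against (1/4, 3/4). Using T: −3(1/4) + 1.5(3/4) = 3/8.

3/8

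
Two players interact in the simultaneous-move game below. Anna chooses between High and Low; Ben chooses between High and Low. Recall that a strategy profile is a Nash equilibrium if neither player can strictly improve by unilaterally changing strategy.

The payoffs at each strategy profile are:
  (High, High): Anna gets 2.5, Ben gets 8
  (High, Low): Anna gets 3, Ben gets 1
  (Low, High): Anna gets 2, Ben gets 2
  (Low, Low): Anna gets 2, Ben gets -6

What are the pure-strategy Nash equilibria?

(High, High): Anna gets 2.5 ≥ 2 from Low, and Ben gets 8 ≥ 1 from Low — Nash equilibrium.
(High, Low): Ben prefers High (8 > 1) — not an equilibrium.
(Low, High): Anna prefers High (2.5 > 2) — not an equilibrium.
(Low, Low): Anna prefers High (3 > 2); Ben prefers High (2 > -6) — not an equilibrium.

(High, High)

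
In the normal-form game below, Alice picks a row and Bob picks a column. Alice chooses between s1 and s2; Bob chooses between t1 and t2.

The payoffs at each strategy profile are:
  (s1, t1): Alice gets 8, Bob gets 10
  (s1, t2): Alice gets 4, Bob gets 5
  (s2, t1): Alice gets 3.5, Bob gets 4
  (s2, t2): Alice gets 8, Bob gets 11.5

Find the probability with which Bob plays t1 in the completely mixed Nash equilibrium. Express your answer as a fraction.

Let y be the probability that Bob plays t1. In a completely mixed equilibrium, Alice must be indifferent between s1 and s2.
Alice's expected payoff from s1 is 8y + 4(1−y); from s2 it is 3.5y + 8(1−y).
Setting these equal: 4y + 4 = −4.5y + 8, so y = 8/17.

8/17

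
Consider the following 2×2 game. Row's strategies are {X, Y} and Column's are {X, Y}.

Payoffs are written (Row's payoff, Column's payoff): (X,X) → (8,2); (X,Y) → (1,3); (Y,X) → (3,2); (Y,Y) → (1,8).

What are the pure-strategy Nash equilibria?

(X, X): Column prefers Y (3 > 2) — not an equilibrium.
(X, Y): Row gets 1 ≥ 1 from Y, and Column gets 3 ≥ 2 from X — Nash equilibrium.
(Y, X): Row prefers X (8 > 3); Column prefers Y (8 > 2) — not an equilibrium.
(Y, Y): Row gets 1 ≥ 1 from X, and Column gets 8 ≥ 2 from X — Nash equilibrium.

(X, Y) and (Y, Y)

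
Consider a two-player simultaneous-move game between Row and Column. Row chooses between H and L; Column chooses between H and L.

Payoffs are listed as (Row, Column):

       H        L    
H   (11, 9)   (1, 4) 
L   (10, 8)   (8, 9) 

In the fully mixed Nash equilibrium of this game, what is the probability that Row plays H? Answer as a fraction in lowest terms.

Let p be the probability that Row plays H. In a completely mixed equilibrium, Column must be indifferent between H and L.
Column's expected payoff from H is 9p + 8(1−p); from L it is 4p + 9(1−p).
Setting these equal: p + 8 = −5p + 9, so p = 1/6.

1/6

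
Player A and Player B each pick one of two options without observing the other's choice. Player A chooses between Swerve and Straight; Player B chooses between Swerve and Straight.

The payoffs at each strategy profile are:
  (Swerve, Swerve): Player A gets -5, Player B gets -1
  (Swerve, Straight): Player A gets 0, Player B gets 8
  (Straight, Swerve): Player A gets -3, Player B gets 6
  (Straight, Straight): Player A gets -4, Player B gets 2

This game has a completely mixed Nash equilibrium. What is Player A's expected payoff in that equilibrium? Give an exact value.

First find y, the probability Player B plays Swerve, from Player A's indifference between Swerve and Straight: −5y = −3y − 4(1−y), giving y = 2/3.
Since Player A is indifferent in equilibrium, Player A's expected payoff equals the payoff from either row against (2/3, 1/3). Using Swerve: −5(2/3) = -10/3.

-10/3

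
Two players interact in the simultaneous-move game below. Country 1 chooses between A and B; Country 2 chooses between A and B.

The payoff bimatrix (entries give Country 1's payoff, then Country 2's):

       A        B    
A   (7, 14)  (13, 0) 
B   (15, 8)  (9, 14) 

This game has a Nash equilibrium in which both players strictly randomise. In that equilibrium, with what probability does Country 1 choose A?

3/10

Let r be the probability that Country 1 plays A. In a completely mixed equilibrium, Country 2 must be indifferent between A and B.
Country 2's expected payoff from A is 14r + 8(1−r); from B it is 14(1−r).
Setting these equal: 6r + 8 = −14r + 14, so r = 3/10.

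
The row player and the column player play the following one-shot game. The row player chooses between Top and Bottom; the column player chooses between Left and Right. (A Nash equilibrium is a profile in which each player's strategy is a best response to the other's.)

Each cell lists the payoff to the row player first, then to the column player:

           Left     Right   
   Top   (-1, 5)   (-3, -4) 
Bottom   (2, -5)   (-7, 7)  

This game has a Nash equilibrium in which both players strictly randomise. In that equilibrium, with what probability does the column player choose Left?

4/7

Let c be the probability that the column player plays Left. In a completely mixed equilibrium, the row player must be indifferent between Top and Bottom.
The row player's expected payoff from Top is −c − 3(1−c); from Bottom it is 2c − 7(1−c).
Setting these equal: 2c − 3 = 9c − 7, so c = 4/7.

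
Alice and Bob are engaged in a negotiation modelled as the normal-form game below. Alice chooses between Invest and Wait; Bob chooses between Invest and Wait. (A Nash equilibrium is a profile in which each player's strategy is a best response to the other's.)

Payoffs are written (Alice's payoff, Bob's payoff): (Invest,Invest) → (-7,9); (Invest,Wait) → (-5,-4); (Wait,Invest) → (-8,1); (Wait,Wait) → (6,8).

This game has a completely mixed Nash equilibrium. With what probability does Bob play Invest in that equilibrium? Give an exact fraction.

11/12

Let c be the probability that Bob plays Invest. In a completely mixed equilibrium, Alice must be indifferent between Invest and Wait.
Alice's expected payoff from Invest is −7c − 5(1−c); from Wait it is −8c + 6(1−c).
Setting these equal: −2c − 5 = −14c + 6, so c = 11/12.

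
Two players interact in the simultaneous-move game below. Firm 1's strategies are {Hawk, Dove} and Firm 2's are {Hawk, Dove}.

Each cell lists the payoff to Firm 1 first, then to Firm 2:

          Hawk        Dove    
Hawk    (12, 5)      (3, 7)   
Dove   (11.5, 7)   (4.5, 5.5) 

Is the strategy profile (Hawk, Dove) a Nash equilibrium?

At (Hawk, Dove), Firm 1 earns 3; switching to Dove would give 4.5, so Firm 1 would deviate.
Firm 2 earns 7; switching to Hawk would give 5, so Firm 2 has no profitable deviation.
Since at least one player can profitably deviate, this is not a Nash equilibrium.

No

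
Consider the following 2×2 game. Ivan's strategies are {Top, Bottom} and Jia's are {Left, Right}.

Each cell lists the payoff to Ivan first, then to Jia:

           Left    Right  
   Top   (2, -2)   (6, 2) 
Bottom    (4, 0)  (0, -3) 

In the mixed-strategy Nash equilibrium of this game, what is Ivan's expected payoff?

3

First find q, the probability Jia plays Left, from Ivan's indifference between Top and Bottom: 2q + 6(1−q) = 4q, giving q = 3/4.
Since Ivan is indifferent in equilibrium, Ivan's expected payoff equals the payoff from either row against (3/4, 1/4). Using Top: 2(3/4) + 6(1/4) = 3.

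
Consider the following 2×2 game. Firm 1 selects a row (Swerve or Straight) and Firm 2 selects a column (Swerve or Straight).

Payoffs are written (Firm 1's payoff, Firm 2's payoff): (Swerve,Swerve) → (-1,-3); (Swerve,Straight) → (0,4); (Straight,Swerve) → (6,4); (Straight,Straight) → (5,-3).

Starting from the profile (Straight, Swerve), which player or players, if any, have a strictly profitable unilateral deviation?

Neither

Firm 1 at (Straight, Swerve) earns 6; deviating to Swerve yields -1 — not better.
Firm 2 earns 4; deviating to Straight yields -3 — not better.
Neither player can strictly improve; the profile is a Nash equilibrium.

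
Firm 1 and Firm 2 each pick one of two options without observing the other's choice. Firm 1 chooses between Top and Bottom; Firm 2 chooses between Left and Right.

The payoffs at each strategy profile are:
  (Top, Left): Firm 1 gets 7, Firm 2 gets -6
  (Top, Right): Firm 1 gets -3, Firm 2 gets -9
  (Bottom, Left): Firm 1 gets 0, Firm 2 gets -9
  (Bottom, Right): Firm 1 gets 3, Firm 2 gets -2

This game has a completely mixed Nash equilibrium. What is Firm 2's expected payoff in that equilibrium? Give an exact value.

-69/10

First find p, the probability Firm 1 plays Top, from Firm 2's indifference between Left and Right: −6p − 9(1−p) = −9p − 2(1−p), giving p = 7/10.
Since Firm 2 is indifferent in equilibrium, Firm 2's expected payoff equals the payoff from either column against (7/10, 3/10). Using Left: −6(7/10) − 9(3/10) = -69/10.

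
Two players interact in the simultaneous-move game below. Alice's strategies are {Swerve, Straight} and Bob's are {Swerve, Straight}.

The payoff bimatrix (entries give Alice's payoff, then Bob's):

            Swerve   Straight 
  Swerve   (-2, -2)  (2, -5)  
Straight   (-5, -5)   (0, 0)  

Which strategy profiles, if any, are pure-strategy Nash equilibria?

(Swerve, Swerve)

(Swerve, Swerve): Alice gets -2 ≥ -5 from Straight, and Bob gets -2 ≥ -5 from Straight — Nash equilibrium.
(Swerve, Straight): Bob prefers Swerve (-2 > -5) — not an equilibrium.
(Straight, Swerve): Alice prefers Swerve (-2 > -5); Bob prefers Straight (0 > -5) — not an equilibrium.
(Straight, Straight): Alice prefers Swerve (2 > 0) — not an equilibrium.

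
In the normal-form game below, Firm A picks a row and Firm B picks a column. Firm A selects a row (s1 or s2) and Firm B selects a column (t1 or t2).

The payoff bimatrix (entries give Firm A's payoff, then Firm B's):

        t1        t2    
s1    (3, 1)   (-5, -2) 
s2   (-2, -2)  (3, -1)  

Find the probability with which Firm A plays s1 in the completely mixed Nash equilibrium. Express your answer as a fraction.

Let x be the probability that Firm A plays s1. In a completely mixed equilibrium, Firm B must be indifferent between t1 and t2.
Firm B's expected payoff from t1 is x − 2(1−x); from t2 it is −2x − (1−x).
Setting these equal: 3x − 2 = −x − 1, so x = 1/4.

1/4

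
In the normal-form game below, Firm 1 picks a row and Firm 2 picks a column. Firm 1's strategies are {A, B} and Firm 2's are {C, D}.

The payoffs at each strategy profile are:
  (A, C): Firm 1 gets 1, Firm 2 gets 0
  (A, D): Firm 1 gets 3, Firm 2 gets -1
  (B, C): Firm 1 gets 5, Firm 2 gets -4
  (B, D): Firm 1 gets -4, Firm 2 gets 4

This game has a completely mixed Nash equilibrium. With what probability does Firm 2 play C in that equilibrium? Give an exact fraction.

Let y be the probability that Firm 2 plays C. In a completely mixed equilibrium, Firm 1 must be indifferent between A and B.
Firm 1's expected payoff from A is y + 3(1−y); from B it is 5y − 4(1−y).
Setting these equal: −2y + 3 = 9y − 4, so y = 7/11.

7/11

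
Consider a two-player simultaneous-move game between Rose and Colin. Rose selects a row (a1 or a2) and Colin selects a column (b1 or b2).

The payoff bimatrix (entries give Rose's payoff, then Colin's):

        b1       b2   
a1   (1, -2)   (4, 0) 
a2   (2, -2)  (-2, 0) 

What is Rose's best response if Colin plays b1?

a2

Against b1, Rose earns 1 from a1 and 2 from a2.
So a2 is the best response.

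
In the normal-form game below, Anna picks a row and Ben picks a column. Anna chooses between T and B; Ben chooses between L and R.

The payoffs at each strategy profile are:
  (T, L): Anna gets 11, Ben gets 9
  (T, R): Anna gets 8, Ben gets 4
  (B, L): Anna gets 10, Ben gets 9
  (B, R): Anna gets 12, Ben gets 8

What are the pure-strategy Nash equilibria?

(T, L)

(T, L): Anna gets 11 ≥ 10 from B, and Ben gets 9 ≥ 4 from R — Nash equilibrium.
(T, R): Anna prefers B (12 > 8); Ben prefers L (9 > 4) — not an equilibrium.
(B, L): Anna prefers T (11 > 10) — not an equilibrium.
(B, R): Ben prefers L (9 > 8) — not an equilibrium.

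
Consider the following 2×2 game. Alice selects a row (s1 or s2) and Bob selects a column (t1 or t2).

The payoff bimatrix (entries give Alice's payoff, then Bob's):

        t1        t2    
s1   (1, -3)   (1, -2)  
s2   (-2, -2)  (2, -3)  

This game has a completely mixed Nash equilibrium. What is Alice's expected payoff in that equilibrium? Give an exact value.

First find y, the probability Bob plays t1, from Alice's indifference between s1 and s2: y + (1−y) = −2y + 2(1−y), giving y = 1/4.
Since Alice is indifferent in equilibrium, Alice's expected payoff equals the payoff from either row against (1/4, 3/4). Using s1: (1/4) + (3/4) = 1.

1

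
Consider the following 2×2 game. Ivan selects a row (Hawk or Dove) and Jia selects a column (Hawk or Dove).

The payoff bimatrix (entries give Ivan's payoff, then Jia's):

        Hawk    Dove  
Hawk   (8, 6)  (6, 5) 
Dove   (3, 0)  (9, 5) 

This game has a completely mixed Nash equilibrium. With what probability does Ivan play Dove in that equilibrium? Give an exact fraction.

1/6

Let x be the probability that Ivan plays Hawk. In a completely mixed equilibrium, Jia must be indifferent between Hawk and Dove.
Jia's expected payoff from Hawk is 6x; from Dove it is 5x + 5(1−x).
Setting these equal: 6x = 5, so x = 5/6.
Therefore Ivan plays Dove with probability 1 − 5/6 = 1/6.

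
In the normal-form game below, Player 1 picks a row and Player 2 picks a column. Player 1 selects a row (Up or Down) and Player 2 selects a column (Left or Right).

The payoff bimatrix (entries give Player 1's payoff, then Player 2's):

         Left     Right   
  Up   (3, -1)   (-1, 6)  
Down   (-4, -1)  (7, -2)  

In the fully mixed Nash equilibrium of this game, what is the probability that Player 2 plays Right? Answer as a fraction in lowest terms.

Let c be the probability that Player 2 plays Left. In a completely mixed equilibrium, Player 1 must be indifferent between Up and Down.
Player 1's expected payoff from Up is 3c − (1−c); from Down it is −4c + 7(1−c).
Setting these equal: 4c − 1 = −11c + 7, so c = 8/15.
Therefore Player 2 plays Right with probability 1 − 8/15 = 7/15.

7/15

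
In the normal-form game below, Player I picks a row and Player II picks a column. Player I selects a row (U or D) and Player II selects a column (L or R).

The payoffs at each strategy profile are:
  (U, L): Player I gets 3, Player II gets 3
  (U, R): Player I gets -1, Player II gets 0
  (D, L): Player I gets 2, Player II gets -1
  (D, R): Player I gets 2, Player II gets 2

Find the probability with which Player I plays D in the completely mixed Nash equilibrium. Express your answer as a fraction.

Let p be the probability that Player I plays U. In a completely mixed equilibrium, Player II must be indifferent between L and R.
Player II's expected payoff from L is 3p − (1−p); from R it is 2(1−p).
Setting these equal: 4p − 1 = −2p + 2, so p = 1/2.
Therefore Player I plays D with probability 1 − 1/2 = 1/2.

1/2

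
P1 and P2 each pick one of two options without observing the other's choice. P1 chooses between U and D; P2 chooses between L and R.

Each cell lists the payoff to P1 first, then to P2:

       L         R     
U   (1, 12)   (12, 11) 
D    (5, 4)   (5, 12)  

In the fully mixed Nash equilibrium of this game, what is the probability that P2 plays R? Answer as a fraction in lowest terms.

4/11

Let y be the probability that P2 plays L. In a completely mixed equilibrium, P1 must be indifferent between U and D.
P1's expected payoff from U is y + 12(1−y); from D it is 5y + 5(1−y).
Setting these equal: −11y + 12 = 5, so y = 7/11.
Therefore P2 plays R with probability 1 − 7/11 = 4/11.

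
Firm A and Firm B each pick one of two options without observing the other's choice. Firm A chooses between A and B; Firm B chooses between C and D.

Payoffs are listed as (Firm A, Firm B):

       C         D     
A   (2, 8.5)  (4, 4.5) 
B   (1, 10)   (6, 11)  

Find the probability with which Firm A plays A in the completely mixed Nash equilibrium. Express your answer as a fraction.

Let r be the probability that Firm A plays A. In a completely mixed equilibrium, Firm B must be indifferent between C and D.
Firm B's expected payoff from C is 8.5r + 10(1−r); from D it is 4.5r + 11(1−r).
Setting these equal: −1.5r + 10 = −6.5r + 11, so r = 1/5.

1/5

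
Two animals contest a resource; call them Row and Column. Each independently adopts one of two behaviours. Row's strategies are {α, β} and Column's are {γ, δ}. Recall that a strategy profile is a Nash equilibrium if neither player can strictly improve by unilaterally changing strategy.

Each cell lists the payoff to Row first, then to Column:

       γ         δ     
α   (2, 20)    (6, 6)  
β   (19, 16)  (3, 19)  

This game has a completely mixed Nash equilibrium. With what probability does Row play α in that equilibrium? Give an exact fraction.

Let p be the probability that Row plays α. In a completely mixed equilibrium, Column must be indifferent between γ and δ.
Column's expected payoff from γ is 20p + 16(1−p); from δ it is 6p + 19(1−p).
Setting these equal: 4p + 16 = −13p + 19, so p = 3/17.

3/17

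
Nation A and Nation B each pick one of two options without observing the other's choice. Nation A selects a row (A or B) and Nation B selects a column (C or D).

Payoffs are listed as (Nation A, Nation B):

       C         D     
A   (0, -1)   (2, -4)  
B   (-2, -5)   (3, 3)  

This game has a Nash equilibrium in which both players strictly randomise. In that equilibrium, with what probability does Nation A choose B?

Let p be the probability that Nation A plays A. In a completely mixed equilibrium, Nation B must be indifferent between C and D.
Nation B's expected payoff from C is −p − 5(1−p); from D it is −4p + 3(1−p).
Setting these equal: 4p − 5 = −7p + 3, so p = 8/11.
Therefore Nation A plays B with probability 1 − 8/11 = 3/11.

3/11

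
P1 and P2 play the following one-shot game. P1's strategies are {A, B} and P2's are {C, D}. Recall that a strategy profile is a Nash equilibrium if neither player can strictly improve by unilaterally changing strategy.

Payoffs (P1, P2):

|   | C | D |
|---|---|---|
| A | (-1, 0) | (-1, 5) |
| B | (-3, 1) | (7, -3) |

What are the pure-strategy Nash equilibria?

(A, C): P2 prefers D (5 > 0) — not an equilibrium.
(A, D): P1 prefers B (7 > -1) — not an equilibrium.
(B, C): P1 prefers A (-1 > -3) — not an equilibrium.
(B, D): P2 prefers C (1 > -3) — not an equilibrium.

none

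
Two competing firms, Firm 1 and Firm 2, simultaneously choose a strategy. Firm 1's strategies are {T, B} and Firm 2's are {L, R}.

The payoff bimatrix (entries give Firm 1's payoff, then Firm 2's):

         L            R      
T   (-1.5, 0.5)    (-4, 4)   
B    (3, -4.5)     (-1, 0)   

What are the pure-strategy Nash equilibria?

(T, L): Firm 1 prefers B (3 > -1.5); Firm 2 prefers R (4 > 0.5) — not an equilibrium.
(T, R): Firm 1 prefers B (-1 > -4) — not an equilibrium.
(B, L): Firm 2 prefers R (0 > -4.5) — not an equilibrium.
(B, R): Firm 1 gets -1 ≥ -4 from T, and Firm 2 gets 0 ≥ -4.5 from L — Nash equilibrium.

(B, R)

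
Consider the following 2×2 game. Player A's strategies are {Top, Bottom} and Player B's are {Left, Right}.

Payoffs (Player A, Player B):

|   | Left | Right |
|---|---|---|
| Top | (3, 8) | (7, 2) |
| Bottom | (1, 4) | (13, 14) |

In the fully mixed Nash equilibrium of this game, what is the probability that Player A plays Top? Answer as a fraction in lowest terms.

5/8

Let x be the probability that Player A plays Top. In a completely mixed equilibrium, Player B must be indifferent between Left and Right.
Player B's expected payoff from Left is 8x + 4(1−x); from Right it is 2x + 14(1−x).
Setting these equal: 4x + 4 = −12x + 14, so x = 5/8.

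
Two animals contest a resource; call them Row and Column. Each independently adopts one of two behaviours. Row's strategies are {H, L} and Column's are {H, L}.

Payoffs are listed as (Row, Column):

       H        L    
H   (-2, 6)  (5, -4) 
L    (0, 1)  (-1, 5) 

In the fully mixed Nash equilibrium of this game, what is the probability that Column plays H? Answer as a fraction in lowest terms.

Let y be the probability that Column plays H. In a completely mixed equilibrium, Row must be indifferent between H and L.
Row's expected payoff from H is −2y + 5(1−y); from L it is −(1−y).
Setting these equal: −7y + 5 = y − 1, so y = 3/4.

3/4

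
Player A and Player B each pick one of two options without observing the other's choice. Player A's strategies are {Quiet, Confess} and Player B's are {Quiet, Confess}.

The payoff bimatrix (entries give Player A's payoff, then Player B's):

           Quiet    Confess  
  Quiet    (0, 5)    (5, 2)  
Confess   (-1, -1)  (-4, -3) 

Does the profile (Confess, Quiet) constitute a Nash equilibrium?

At (Confess, Quiet), Player A earns -1; switching to Quiet would give 0, so Player A would deviate.
Player B earns -1; switching to Confess would give -3, so Player B has no profitable deviation.
Since at least one player can profitably deviate, this is not a Nash equilibrium.

No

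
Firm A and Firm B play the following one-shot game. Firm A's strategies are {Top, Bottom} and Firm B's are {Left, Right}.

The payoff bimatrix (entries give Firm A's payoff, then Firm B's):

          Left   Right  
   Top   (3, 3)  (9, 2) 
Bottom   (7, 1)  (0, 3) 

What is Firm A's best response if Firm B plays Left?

Against Left, Firm A earns 3 from Top and 7 from Bottom.
So Bottom is the best response.

Bottom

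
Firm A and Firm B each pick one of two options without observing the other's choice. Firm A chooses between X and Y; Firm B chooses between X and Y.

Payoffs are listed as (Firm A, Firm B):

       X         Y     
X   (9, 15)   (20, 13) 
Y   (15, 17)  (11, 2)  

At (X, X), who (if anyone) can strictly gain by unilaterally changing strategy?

Firm A at (X, X) earns 9; deviating to Y yields 15 — a strict improvement.
Firm B earns 15; deviating to Y yields 13 — not better.
Only Firm A has a strictly profitable deviation.

Firm A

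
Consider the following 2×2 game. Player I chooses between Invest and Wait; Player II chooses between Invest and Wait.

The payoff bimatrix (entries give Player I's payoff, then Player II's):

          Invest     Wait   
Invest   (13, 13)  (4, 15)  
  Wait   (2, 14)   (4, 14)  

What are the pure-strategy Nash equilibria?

(Invest, Wait) and (Wait, Wait)

(Invest, Invest): Player II prefers Wait (15 > 13) — not an equilibrium.
(Invest, Wait): Player I gets 4 ≥ 4 from Wait, and Player II gets 15 ≥ 13 from Invest — Nash equilibrium.
(Wait, Invest): Player I prefers Invest (13 > 2) — not an equilibrium.
(Wait, Wait): Player I gets 4 ≥ 4 from Invest, and Player II gets 14 ≥ 14 from Invest — Nash equilibrium.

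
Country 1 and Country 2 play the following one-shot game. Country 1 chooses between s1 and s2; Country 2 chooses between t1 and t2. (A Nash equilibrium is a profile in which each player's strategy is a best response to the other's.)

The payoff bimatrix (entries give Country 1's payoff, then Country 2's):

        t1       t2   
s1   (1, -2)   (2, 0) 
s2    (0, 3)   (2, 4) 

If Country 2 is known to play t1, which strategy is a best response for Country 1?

s1

Against t1, Country 1 earns 1 from s1 and 0 from s2.
So s1 is the best response.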